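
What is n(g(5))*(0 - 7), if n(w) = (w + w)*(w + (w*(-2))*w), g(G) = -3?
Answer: -882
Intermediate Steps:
n(w) = 2*w*(w - 2*w²) (n(w) = (2*w)*(w + (-2*w)*w) = (2*w)*(w - 2*w²) = 2*w*(w - 2*w²))
n(g(5))*(0 - 7) = ((-3)²*(2 - 4*(-3)))*(0 - 7) = (9*(2 + 12))*(-7) = (9*14)*(-7) = 126*(-7) = -882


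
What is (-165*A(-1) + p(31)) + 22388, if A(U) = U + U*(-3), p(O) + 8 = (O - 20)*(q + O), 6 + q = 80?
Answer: 23205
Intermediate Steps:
q = 74 (q = -6 + 80 = 74)
p(O) = -8 + (-20 + O)*(74 + O) (p(O) = -8 + (O - 20)*(74 + O) = -8 + (-20 + O)*(74 + O))
A(U) = -2*U (A(U) = U - 3*U = -2*U)
(-165*A(-1) + p(31)) + 22388 = (-(-330)*(-1) + (-1488 + 31**2 + 54*31)) + 22388 = (-165*2 + (-1488 + 961 + 1674)) + 22388 = (-330 + 1147) + 22388 = 817 + 22388 = 23205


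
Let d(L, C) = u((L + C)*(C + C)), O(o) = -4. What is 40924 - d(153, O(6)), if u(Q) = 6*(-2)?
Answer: 40936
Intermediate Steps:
u(Q) = -12
d(L, C) = -12
40924 - d(153, O(6)) = 40924 - 1*(-12) = 40924 + 12 = 40936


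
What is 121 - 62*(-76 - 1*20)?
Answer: 6073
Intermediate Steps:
121 - 62*(-76 - 1*20) = 121 - 62*(-76 - 20) = 121 - 62*(-96) = 121 + 5952 = 6073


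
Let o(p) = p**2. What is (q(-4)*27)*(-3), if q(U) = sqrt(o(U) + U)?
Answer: -162*sqrt(3) ≈ -280.59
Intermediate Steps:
q(U) = sqrt(U + U**2) (q(U) = sqrt(U**2 + U) = sqrt(U + U**2))
(q(-4)*27)*(-3) = (sqrt(-4*(1 - 4))*27)*(-3) = (sqrt(-4*(-3))*27)*(-3) = (sqrt(12)*27)*(-3) = ((2*sqrt(3))*27)*(-3) = (54*sqrt(3))*(-3) = -162*sqrt(3)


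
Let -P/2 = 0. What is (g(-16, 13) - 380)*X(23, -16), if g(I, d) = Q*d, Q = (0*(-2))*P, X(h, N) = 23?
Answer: -8740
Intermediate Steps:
P = 0 (P = -2*0 = 0)
Q = 0 (Q = (0*(-2))*0 = 0*0 = 0)
g(I, d) = 0 (g(I, d) = 0*d = 0)
(g(-16, 13) - 380)*X(23, -16) = (0 - 380)*23 = -380*23 = -8740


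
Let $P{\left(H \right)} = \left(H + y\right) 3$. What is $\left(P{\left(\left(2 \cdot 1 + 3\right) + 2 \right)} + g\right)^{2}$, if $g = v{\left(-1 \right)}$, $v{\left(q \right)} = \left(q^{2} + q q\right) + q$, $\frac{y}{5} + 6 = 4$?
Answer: $64$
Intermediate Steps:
$y = -10$ ($y = -30 + 5 \cdot 4 = -30 + 20 = -10$)
$v{\left(q \right)} = q + 2 q^{2}$ ($v{\left(q \right)} = \left(q^{2} + q^{2}\right) + q = 2 q^{2} + q = q + 2 q^{2}$)
$P{\left(H \right)} = -30 + 3 H$ ($P{\left(H \right)} = \left(H - 10\right) 3 = \left(-10 + H\right) 3 = -30 + 3 H$)
$g = 1$ ($g = - (1 + 2 \left(-1\right)) = - (1 - 2) = \left(-1\right) \left(-1\right) = 1$)
$\left(P{\left(\left(2 \cdot 1 + 3\right) + 2 \right)} + g\right)^{2} = \left(\left(-30 + 3 \left(\left(2 \cdot 1 + 3\right) + 2\right)\right) + 1\right)^{2} = \left(\left(-30 + 3 \left(\left(2 + 3\right) + 2\right)\right) + 1\right)^{2} = \left(\left(-30 + 3 \left(5 + 2\right)\right) + 1\right)^{2} = \left(\left(-30 + 3 \cdot 7\right) + 1\right)^{2} = \left(\left(-30 + 21\right) + 1\right)^{2} = \left(-9 + 1\right)^{2} = \left(-8\right)^{2} = 64$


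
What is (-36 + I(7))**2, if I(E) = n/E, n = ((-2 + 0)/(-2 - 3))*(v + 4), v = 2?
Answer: 1557504/1225 ≈ 1271.4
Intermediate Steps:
n = 12/5 (n = ((-2 + 0)/(-2 - 3))*(2 + 4) = -2/(-5)*6 = -2*(-1/5)*6 = (2/5)*6 = 12/5 ≈ 2.4000)
I(E) = 12/(5*E)
(-36 + I(7))**2 = (-36 + (12/5)/7)**2 = (-36 + (12/5)*(1/7))**2 = (-36 + 12/35)**2 = (-1248/35)**2 = 1557504/1225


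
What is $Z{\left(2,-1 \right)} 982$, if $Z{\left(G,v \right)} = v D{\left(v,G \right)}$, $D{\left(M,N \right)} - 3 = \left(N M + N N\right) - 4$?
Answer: $-982$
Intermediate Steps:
$D{\left(M,N \right)} = -1 + N^{2} + M N$ ($D{\left(M,N \right)} = 3 - \left(4 - N M - N N\right) = 3 - \left(4 - N^{2} - M N\right) = 3 + \left(-4 + N^{2} + M N\right) = -1 + N^{2} + M N$)
$Z{\left(G,v \right)} = v \left(-1 + G^{2} + G v\right)$ ($Z{\left(G,v \right)} = v \left(-1 + G^{2} + v G\right) = v \left(-1 + G^{2} + G v\right)$)
$Z{\left(2,-1 \right)} 982 = - (-1 + 2^{2} + 2 \left(-1\right)) 982 = - (-1 + 4 - 2) 982 = \left(-1\right) 1 \cdot 982 = \left(-1\right) 982 = -982$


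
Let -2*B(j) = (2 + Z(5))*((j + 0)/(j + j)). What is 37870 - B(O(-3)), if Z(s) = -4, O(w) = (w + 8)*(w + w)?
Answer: 75739/2 ≈ 37870.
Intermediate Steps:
O(w) = 2*w*(8 + w) (O(w) = (8 + w)*(2*w) = 2*w*(8 + w))
B(j) = ½ (B(j) = -(2 - 4)*(j + 0)/(j + j)/2 = -(-1)*j/((2*j)) = -(-1)*j*(1/(2*j)) = -(-1)/2 = -½*(-1) = ½)
37870 - B(O(-3)) = 37870 - 1*½ = 37870 - ½ = 75739/2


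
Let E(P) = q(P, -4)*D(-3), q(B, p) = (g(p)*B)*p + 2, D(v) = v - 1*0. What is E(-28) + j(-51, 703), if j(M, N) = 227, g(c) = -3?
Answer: 1229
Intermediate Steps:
D(v) = v (D(v) = v + 0 = v)
q(B, p) = 2 - 3*B*p (q(B, p) = (-3*B)*p + 2 = -3*B*p + 2 = 2 - 3*B*p)
E(P) = -6 - 36*P (E(P) = (2 - 3*P*(-4))*(-3) = (2 + 12*P)*(-3) = -6 - 36*P)
E(-28) + j(-51, 703) = (-6 - 36*(-28)) + 227 = (-6 + 1008) + 227 = 1002 + 227 = 1229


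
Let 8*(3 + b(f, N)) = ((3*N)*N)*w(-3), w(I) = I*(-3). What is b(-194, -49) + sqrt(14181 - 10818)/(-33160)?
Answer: 64803/8 - sqrt(3363)/33160 ≈ 8100.4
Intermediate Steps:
w(I) = -3*I
b(f, N) = -3 + 27*N**2/8 (b(f, N) = -3 + (((3*N)*N)*(-3*(-3)))/8 = -3 + ((3*N**2)*9)/8 = -3 + (27*N**2)/8 = -3 + 27*N**2/8)
b(-194, -49) + sqrt(14181 - 10818)/(-33160) = (-3 + (27/8)*(-49)**2) + sqrt(14181 - 10818)/(-33160) = (-3 + (27/8)*2401) + sqrt(3363)*(-1/33160) = (-3 + 64827/8) - sqrt(3363)/33160 = 64803/8 - sqrt(3363)/33160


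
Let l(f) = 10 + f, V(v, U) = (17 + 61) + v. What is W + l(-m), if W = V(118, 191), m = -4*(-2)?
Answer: 198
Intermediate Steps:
m = 8
V(v, U) = 78 + v
W = 196 (W = 78 + 118 = 196)
W + l(-m) = 196 + (10 - 1*8) = 196 + (10 - 8) = 196 + 2 = 198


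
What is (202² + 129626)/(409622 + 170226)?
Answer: 85215/289924 ≈ 0.29392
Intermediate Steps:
(202² + 129626)/(409622 + 170226) = (40804 + 129626)/579848 = 170430*(1/579848) = 85215/289924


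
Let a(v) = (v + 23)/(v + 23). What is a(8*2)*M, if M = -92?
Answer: -92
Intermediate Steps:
a(v) = 1 (a(v) = (23 + v)/(23 + v) = 1)
a(8*2)*M = 1*(-92) = -92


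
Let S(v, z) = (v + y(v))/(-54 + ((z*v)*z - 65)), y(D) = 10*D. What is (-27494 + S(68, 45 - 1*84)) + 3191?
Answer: -147689287/6077 ≈ -24303.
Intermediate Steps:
S(v, z) = 11*v/(-119 + v*z**2) (S(v, z) = (v + 10*v)/(-54 + ((z*v)*z - 65)) = (11*v)/(-54 + ((v*z)*z - 65)) = (11*v)/(-54 + (v*z**2 - 65)) = (11*v)/(-54 + (-65 + v*z**2)) = (11*v)/(-119 + v*z**2) = 11*v/(-119 + v*z**2))
(-27494 + S(68, 45 - 1*84)) + 3191 = (-27494 + 11*68/(-119 + 68*(45 - 1*84)**2)) + 3191 = (-27494 + 11*68/(-119 + 68*(45 - 84)**2)) + 3191 = (-27494 + 11*68/(-119 + 68*(-39)**2)) + 3191 = (-27494 + 11*68/(-119 + 68*1521)) + 3191 = (-27494 + 11*68/(-119 + 103428)) + 3191 = (-27494 + 11*68/103309) + 3191 = (-27494 + 11*68*(1/103309)) + 3191 = (-27494 + 44/6077) + 3191 = -167080994/6077 + 3191 = -147689287/6077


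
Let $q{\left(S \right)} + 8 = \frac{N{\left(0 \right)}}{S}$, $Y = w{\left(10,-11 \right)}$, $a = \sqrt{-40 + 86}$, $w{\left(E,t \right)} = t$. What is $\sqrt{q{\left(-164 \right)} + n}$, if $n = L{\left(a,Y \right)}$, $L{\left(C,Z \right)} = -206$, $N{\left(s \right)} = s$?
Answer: $i \sqrt{214} \approx 14.629 i$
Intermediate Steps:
$a = \sqrt{46} \approx 6.7823$
$Y = -11$
$q{\left(S \right)} = -8$ ($q{\left(S \right)} = -8 + \frac{0}{S} = -8 + 0 = -8$)
$n = -206$
$\sqrt{q{\left(-164 \right)} + n} = \sqrt{-8 - 206} = \sqrt{-214} = i \sqrt{214}$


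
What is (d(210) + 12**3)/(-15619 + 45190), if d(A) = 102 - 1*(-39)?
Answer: 623/9857 ≈ 0.063204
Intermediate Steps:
d(A) = 141 (d(A) = 102 + 39 = 141)
(d(210) + 12**3)/(-15619 + 45190) = (141 + 12**3)/(-15619 + 45190) = (141 + 1728)/29571 = 1869*(1/29571) = 623/9857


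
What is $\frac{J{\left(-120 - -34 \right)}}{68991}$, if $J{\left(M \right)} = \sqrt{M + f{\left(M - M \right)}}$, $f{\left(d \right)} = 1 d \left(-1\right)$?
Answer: $\frac{i \sqrt{86}}{68991} \approx 0.00013442 i$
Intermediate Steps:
$f{\left(d \right)} = - d$ ($f{\left(d \right)} = d \left(-1\right) = - d$)
$J{\left(M \right)} = \sqrt{M}$ ($J{\left(M \right)} = \sqrt{M - \left(M - M\right)} = \sqrt{M - 0} = \sqrt{M + 0} = \sqrt{M}$)
$\frac{J{\left(-120 - -34 \right)}}{68991} = \frac{\sqrt{-120 - -34}}{68991} = \sqrt{-120 + 34} \cdot \frac{1}{68991} = \sqrt{-86} \cdot \frac{1}{68991} = i \sqrt{86} \cdot \frac{1}{68991} = \frac{i \sqrt{86}}{68991}$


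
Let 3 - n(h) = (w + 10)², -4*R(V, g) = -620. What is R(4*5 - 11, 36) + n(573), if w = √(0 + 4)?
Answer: 14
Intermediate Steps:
R(V, g) = 155 (R(V, g) = -¼*(-620) = 155)
w = 2 (w = √4 = 2)
n(h) = -141 (n(h) = 3 - (2 + 10)² = 3 - 1*12² = 3 - 1*144 = 3 - 144 = -141)
R(4*5 - 11, 36) + n(573) = 155 - 141 = 14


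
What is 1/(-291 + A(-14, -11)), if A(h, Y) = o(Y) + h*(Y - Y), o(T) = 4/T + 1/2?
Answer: -22/6399 ≈ -0.0034380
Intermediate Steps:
o(T) = ½ + 4/T (o(T) = 4/T + 1*(½) = 4/T + ½ = ½ + 4/T)
A(h, Y) = (8 + Y)/(2*Y) (A(h, Y) = (8 + Y)/(2*Y) + h*(Y - Y) = (8 + Y)/(2*Y) + h*0 = (8 + Y)/(2*Y) + 0 = (8 + Y)/(2*Y))
1/(-291 + A(-14, -11)) = 1/(-291 + (½)*(8 - 11)/(-11)) = 1/(-291 + (½)*(-1/11)*(-3)) = 1/(-291 + 3/22) = 1/(-6399/22) = -22/6399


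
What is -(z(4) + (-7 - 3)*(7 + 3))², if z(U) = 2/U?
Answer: -39601/4 ≈ -9900.3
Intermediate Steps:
-(z(4) + (-7 - 3)*(7 + 3))² = -(2/4 + (-7 - 3)*(7 + 3))² = -(2*(¼) - 10*10)² = -(½ - 100)² = -(-199/2)² = -1*39601/4 = -39601/4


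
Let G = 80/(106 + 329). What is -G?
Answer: -16/87 ≈ -0.18391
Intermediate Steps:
G = 16/87 (G = 80/435 = 80*(1/435) = 16/87 ≈ 0.18391)
-G = -1*16/87 = -16/87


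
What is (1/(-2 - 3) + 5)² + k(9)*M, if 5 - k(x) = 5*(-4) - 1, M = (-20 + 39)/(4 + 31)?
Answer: 6502/175 ≈ 37.154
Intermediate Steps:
M = 19/35 ≈ 0.54286
k(x) = 26 (k(x) = 5 - (5*(-4) - 1) = 5 - (-20 - 1) = 5 - 1*(-21) = 5 + 21 = 26)
(1/(-2 - 3) + 5)² + k(9)*M = (1/(-2 - 3) + 5)² + 26*(19/35) = (1/(-5) + 5)² + 494/35 = (-⅕ + 5)² + 494/35 = (24/5)² + 494/35 = 576/25 + 494/35 = 6502/175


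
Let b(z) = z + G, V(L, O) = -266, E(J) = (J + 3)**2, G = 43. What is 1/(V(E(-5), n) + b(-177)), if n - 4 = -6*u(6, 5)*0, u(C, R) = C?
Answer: -1/400 ≈ -0.0025000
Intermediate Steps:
n = 4 (n = 4 - 6*6*0 = 4 - 36*0 = 4 + 0 = 4)
E(J) = (3 + J)**2
b(z) = 43 + z (b(z) = z + 43 = 43 + z)
1/(V(E(-5), n) + b(-177)) = 1/(-266 + (43 - 177)) = 1/(-266 - 134) = 1/(-400) = -1/400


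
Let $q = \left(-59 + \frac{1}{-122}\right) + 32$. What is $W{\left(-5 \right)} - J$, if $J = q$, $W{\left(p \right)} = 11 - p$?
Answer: $\frac{5247}{122} \approx 43.008$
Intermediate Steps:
$q = - \frac{3295}{122}$ ($q = \left(-59 - \frac{1}{122}\right) + 32 = - \frac{7199}{122} + 32 = - \frac{3295}{122} \approx -27.008$)
$J = - \frac{3295}{122} \approx -27.008$
$W{\left(-5 \right)} - J = \left(11 - -5\right) - - \frac{3295}{122} = \left(11 + 5\right) + \frac{3295}{122} = 16 + \frac{3295}{122} = \frac{5247}{122}$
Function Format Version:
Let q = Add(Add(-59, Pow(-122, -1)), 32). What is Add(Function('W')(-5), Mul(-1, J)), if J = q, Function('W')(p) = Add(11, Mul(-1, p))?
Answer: Rational(5247, 122) ≈ 43.008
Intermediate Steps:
q = Rational(-3295, 122) (q = Add(Add(-59, Rational(-1, 122)), 32) = Add(Rational(-7199, 122), 32) = Rational(-3295, 122) ≈ -27.008)
J = Rational(-3295, 122) ≈ -27.008
Add(Function('W')(-5), Mul(-1, J)) = Add(Add(11, Mul(-1, -5)), Mul(-1, Rational(-3295, 122))) = Add(Add(11, 5), Rational(3295, 122)) = Add(16, Rational(3295, 122)) = Rational(5247, 122)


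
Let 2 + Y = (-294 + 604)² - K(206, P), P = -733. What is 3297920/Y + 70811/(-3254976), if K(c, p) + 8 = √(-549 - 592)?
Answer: 1031010279942111773/30064144374389952 + 3297920*I*√1141/9236364377 ≈ 34.294 + 0.012061*I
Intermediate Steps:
K(c, p) = -8 + I*√1141 (K(c, p) = -8 + √(-549 - 592) = -8 + √(-1141) = -8 + I*√1141)
Y = 96106 - I*√1141 (Y = -2 + ((-294 + 604)² - (-8 + I*√1141)) = -2 + (310² + (8 - I*√1141)) = -2 + (96100 + (8 - I*√1141)) = -2 + (96108 - I*√1141) = 96106 - I*√1141 ≈ 96106.0 - 33.779*I)
3297920/Y + 70811/(-3254976) = 3297920/(96106 - I*√1141) + 70811/(-3254976) = 3297920/(96106 - I*√1141) + 70811*(-1/3254976) = 3297920/(96106 - I*√1141) - 70811/3254976 = -70811/3254976 + 3297920/(96106 - I*√1141)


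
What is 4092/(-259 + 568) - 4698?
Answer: -482530/103 ≈ -4684.8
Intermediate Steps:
4092/(-259 + 568) - 4698 = 4092/309 - 4698 = 4092*(1/309) - 4698 = 1364/103 - 4698 = -482530/103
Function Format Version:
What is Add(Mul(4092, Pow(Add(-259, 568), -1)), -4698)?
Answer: Rational(-482530, 103) ≈ -4684.8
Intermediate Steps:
Add(Mul(4092, Pow(Add(-259, 568), -1)), -4698) = Add(Mul(4092, Pow(309, -1)), -4698) = Add(Mul(4092, Rational(1, 309)), -4698) = Add(Rational(1364, 103), -4698) = Rational(-482530, 103)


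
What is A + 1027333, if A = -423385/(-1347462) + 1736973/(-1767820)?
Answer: 1223588903785446947/1191035136420 ≈ 1.0273e+6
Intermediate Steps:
A = -796018320913/1191035136420 (A = -423385*(-1/1347462) + 1736973*(-1/1767820) = 423385/1347462 - 1736973/1767820 = -796018320913/1191035136420 ≈ -0.66834)
A + 1027333 = -796018320913/1191035136420 + 1027333 = 1223588903785446947/1191035136420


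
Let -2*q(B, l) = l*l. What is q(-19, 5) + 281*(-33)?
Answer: -18571/2 ≈ -9285.5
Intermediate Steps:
q(B, l) = -l²/2 (q(B, l) = -l*l/2 = -l²/2)
q(-19, 5) + 281*(-33) = -½*5² + 281*(-33) = -½*25 - 9273 = -25/2 - 9273 = -18571/2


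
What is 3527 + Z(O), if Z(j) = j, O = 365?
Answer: 3892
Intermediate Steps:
3527 + Z(O) = 3527 + 365 = 3892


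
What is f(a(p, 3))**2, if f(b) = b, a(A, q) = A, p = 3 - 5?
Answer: 4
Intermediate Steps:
p = -2
f(a(p, 3))**2 = (-2)**2 = 4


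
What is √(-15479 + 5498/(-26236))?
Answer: 11*I*√22013984818/13118 ≈ 124.42*I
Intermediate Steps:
√(-15479 + 5498/(-26236)) = √(-15479 + 5498*(-1/26236)) = √(-15479 - 2749/13118) = √(-203056271/13118) = 11*I*√22013984818/13118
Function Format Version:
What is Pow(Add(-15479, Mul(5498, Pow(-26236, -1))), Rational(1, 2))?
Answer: Mul(Rational(11, 13118), I, Pow(22013984818, Rational(1, 2))) ≈ Mul(124.42, I)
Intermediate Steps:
Pow(Add(-15479, Mul(5498, Pow(-26236, -1))), Rational(1, 2)) = Pow(Add(-15479, Mul(5498, Rational(-1, 26236))), Rational(1, 2)) = Pow(Add(-15479, Rational(-2749, 13118)), Rational(1, 2)) = Pow(Rational(-203056271, 13118), Rational(1, 2)) = Mul(Rational(11, 13118), I, Pow(22013984818, Rational(1, 2)))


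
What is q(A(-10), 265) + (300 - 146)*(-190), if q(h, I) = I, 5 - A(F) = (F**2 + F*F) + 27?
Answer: -28995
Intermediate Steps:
A(F) = -22 - 2*F**2 (A(F) = 5 - ((F**2 + F*F) + 27) = 5 - ((F**2 + F**2) + 27) = 5 - (2*F**2 + 27) = 5 - (27 + 2*F**2) = 5 + (-27 - 2*F**2) = -22 - 2*F**2)
q(A(-10), 265) + (300 - 146)*(-190) = 265 + (300 - 146)*(-190) = 265 + 154*(-190) = 265 - 29260 = -28995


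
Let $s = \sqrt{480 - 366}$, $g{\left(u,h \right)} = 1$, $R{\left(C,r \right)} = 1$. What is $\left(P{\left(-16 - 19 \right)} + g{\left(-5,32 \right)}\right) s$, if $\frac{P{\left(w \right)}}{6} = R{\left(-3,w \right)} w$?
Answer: $- 209 \sqrt{114} \approx -2231.5$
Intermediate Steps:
$s = \sqrt{114} \approx 10.677$
$P{\left(w \right)} = 6 w$ ($P{\left(w \right)} = 6 \cdot 1 w = 6 w$)
$\left(P{\left(-16 - 19 \right)} + g{\left(-5,32 \right)}\right) s = \left(6 \left(-16 - 19\right) + 1\right) \sqrt{114} = \left(6 \left(-35\right) + 1\right) \sqrt{114} = \left(-210 + 1\right) \sqrt{114} = - 209 \sqrt{114}$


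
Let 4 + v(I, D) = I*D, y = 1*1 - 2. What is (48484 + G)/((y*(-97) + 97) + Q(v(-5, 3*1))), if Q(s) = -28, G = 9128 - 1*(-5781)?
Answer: 63393/166 ≈ 381.89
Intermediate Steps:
y = -1 (y = 1 - 2 = -1)
v(I, D) = -4 + D*I (v(I, D) = -4 + I*D = -4 + D*I)
G = 14909 (G = 9128 + 5781 = 14909)
(48484 + G)/((y*(-97) + 97) + Q(v(-5, 3*1))) = (48484 + 14909)/((-1*(-97) + 97) - 28) = 63393/((97 + 97) - 28) = 63393/(194 - 28) = 63393/166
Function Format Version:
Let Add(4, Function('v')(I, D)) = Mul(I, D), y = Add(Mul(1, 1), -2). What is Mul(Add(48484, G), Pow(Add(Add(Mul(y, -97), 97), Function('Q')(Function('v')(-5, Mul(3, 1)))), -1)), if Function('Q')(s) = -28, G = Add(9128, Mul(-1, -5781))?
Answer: Rational(63393, 166) ≈ 381.89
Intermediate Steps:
y = -1 (y = Add(1, -2) = -1)
Function('v')(I, D) = Add(-4, Mul(D, I)) (Function('v')(I, D) = Add(-4, Mul(I, D)) = Add(-4, Mul(D, I)))
G = 14909 (G = Add(9128, 5781) = 14909)
Mul(Add(48484, G), Pow(Add(Add(Mul(y, -97), 97), Function('Q')(Function('v')(-5, Mul(3, 1)))), -1)) = Mul(Add(48484, 14909), Pow(Add(Add(Mul(-1, -97), 97), -28), -1)) = Mul(63393, Pow(Add(Add(97, 97), -28), -1)) = Mul(63393, Pow(Add(194, -28), -1)) = Mul(63393, Pow(166, -1)) = Mul(63393, Rational(1, 166)) = Rational(63393, 166)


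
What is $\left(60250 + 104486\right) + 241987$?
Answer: $406723$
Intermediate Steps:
$\left(60250 + 104486\right) + 241987 = 164736 + 241987 = 406723$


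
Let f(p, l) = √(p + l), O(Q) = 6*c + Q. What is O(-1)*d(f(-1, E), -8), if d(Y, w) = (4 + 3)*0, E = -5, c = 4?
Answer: 0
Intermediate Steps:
O(Q) = 24 + Q (O(Q) = 6*4 + Q = 24 + Q)
f(p, l) = √(l + p)
d(Y, w) = 0 (d(Y, w) = 7*0 = 0)
O(-1)*d(f(-1, E), -8) = (24 - 1)*0 = 23*0 = 0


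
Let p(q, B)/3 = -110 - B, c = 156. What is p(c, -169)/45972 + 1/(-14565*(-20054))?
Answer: 957395523/248662982180 ≈ 0.0038502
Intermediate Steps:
p(q, B) = -330 - 3*B (p(q, B) = 3*(-110 - B) = -330 - 3*B)
p(c, -169)/45972 + 1/(-14565*(-20054)) = (-330 - 3*(-169))/45972 + 1/(-14565*(-20054)) = (-330 + 507)*(1/45972) - 1/14565*(-1/20054) = 177*(1/45972) + 1/292086510 = 59/15324 + 1/292086510 = 957395523/248662982180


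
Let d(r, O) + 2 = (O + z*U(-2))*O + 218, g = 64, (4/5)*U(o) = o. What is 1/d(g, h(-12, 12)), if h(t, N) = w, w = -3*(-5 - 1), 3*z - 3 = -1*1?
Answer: 1/510 ≈ 0.0019608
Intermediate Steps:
z = ⅔ (z = 1 + (-1*1)/3 = 1 + (⅓)*(-1) = 1 - ⅓ = ⅔ ≈ 0.66667)
U(o) = 5*o/4
w = 18 (w = -3*(-6) = 18)
h(t, N) = 18
d(r, O) = 216 + O*(-5/3 + O) (d(r, O) = -2 + ((O + 2*((5/4)*(-2))/3)*O + 218) = -2 + ((O + (⅔)*(-5/2))*O + 218) = -2 + ((O - 5/3)*O + 218) = -2 + ((-5/3 + O)*O + 218) = -2 + (O*(-5/3 + O) + 218) = -2 + (218 + O*(-5/3 + O)) = 216 + O*(-5/3 + O))
1/d(g, h(-12, 12)) = 1/(216 + 18² - 5/3*18) = 1/(216 + 324 - 30) = 1/510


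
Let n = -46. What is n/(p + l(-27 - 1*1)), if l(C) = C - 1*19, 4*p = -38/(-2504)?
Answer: 230368/235357 ≈ 0.97880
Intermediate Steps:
p = 19/5008 (p = (-38/(-2504))/4 = (-38*(-1/2504))/4 = (¼)*(19/1252) = 19/5008 ≈ 0.0037939)
l(C) = -19 + C (l(C) = C - 19 = -19 + C)
n/(p + l(-27 - 1*1)) = -46/(19/5008 + (-19 + (-27 - 1*1))) = -46/(19/5008 + (-19 + (-27 - 1))) = -46/(19/5008 + (-19 - 28)) = -46/(19/5008 - 47) = -46/(-235357/5008) = -46*(-5008/235357) = 230368/235357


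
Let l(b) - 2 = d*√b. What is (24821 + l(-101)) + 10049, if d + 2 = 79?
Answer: 34872 + 77*I*√101 ≈ 34872.0 + 773.84*I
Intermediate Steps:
d = 77 (d = -2 + 79 = 77)
l(b) = 2 + 77*√b
(24821 + l(-101)) + 10049 = (24821 + (2 + 77*√(-101))) + 10049 = (24821 + (2 + 77*(I*√101))) + 10049 = (24821 + (2 + 77*I*√101)) + 10049 = (24823 + 77*I*√101) + 10049 = 34872 + 77*I*√101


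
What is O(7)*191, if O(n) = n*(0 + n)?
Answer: 9359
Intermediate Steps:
O(n) = n**2 (O(n) = n*n = n**2)
O(7)*191 = 7**2*191 = 49*191 = 9359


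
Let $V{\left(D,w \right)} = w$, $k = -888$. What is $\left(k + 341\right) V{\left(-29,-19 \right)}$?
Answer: $10393$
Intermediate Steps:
$\left(k + 341\right) V{\left(-29,-19 \right)} = \left(-888 + 341\right) \left(-19\right) = \left(-547\right) \left(-19\right) = 10393$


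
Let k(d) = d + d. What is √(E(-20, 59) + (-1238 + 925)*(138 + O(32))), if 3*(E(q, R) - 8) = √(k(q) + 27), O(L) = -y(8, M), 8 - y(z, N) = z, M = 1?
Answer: √(-388674 + 3*I*√13)/3 ≈ 0.0028917 + 207.81*I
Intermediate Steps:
k(d) = 2*d
y(z, N) = 8 - z
O(L) = 0 (O(L) = -(8 - 1*8) = -(8 - 8) = -1*0 = 0)
E(q, R) = 8 + √(27 + 2*q)/3 (E(q, R) = 8 + √(2*q + 27)/3 = 8 + √(27 + 2*q)/3)
√(E(-20, 59) + (-1238 + 925)*(138 + O(32))) = √((8 + √(27 + 2*(-20))/3) + (-1238 + 925)*(138 + 0)) = √((8 + √(27 - 40)/3) - 313*138) = √((8 + √(-13)/3) - 43194) = √((8 + (I*√13)/3) - 43194) = √((8 + I*√13/3) - 43194) = √(-43186 + I*√13/3)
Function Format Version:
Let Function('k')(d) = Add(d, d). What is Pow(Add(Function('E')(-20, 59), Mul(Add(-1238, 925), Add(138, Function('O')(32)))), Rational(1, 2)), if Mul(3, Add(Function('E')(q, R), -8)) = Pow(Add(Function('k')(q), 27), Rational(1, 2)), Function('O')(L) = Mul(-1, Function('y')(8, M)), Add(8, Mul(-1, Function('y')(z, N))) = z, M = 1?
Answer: Mul(Rational(1, 3), Pow(Add(-388674, Mul(3, I, Pow(13, Rational(1, 2)))), Rational(1, 2))) ≈ Add(0.0028917, Mul(207.81, I))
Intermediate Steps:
Function('k')(d) = Mul(2, d)
Function('y')(z, N) = Add(8, Mul(-1, z))
Function('O')(L) = 0 (Function('O')(L) = Mul(-1, Add(8, Mul(-1, 8))) = Mul(-1, Add(8, -8)) = Mul(-1, 0) = 0)
Function('E')(q, R) = Add(8, Mul(Rational(1, 3), Pow(Add(27, Mul(2, q)), Rational(1, 2)))) (Function('E')(q, R) = Add(8, Mul(Rational(1, 3), Pow(Add(Mul(2, q), 27), Rational(1, 2)))) = Add(8, Mul(Rational(1, 3), Pow(Add(27, Mul(2, q)), Rational(1, 2)))))
Pow(Add(Function('E')(-20, 59), Mul(Add(-1238, 925), Add(138, Function('O')(32)))), Rational(1, 2)) = Pow(Add(Add(8, Mul(Rational(1, 3), Pow(Add(27, Mul(2, -20)), Rational(1, 2)))), Mul(Add(-1238, 925), Add(138, 0))), Rational(1, 2)) = Pow(Add(Add(8, Mul(Rational(1, 3), Pow(Add(27, -40), Rational(1, 2)))), Mul(-313, 138)), Rational(1, 2)) = Pow(Add(Add(8, Mul(Rational(1, 3), Pow(-13, Rational(1, 2)))), -43194), Rational(1, 2)) = Pow(Add(Add(8, Mul(Rational(1, 3), Mul(I, Pow(13, Rational(1, 2))))), -43194), Rational(1, 2)) = Pow(Add(Add(8, Mul(Rational(1, 3), I, Pow(13, Rational(1, 2)))), -43194), Rational(1, 2)) = Pow(Add(-43186, Mul(Rational(1, 3), I, Pow(13, Rational(1, 2)))), Rational(1, 2))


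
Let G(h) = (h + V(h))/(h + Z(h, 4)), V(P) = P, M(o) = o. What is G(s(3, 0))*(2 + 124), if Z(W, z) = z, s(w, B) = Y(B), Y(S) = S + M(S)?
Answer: 0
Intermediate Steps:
Y(S) = 2*S (Y(S) = S + S = 2*S)
s(w, B) = 2*B
G(h) = 2*h/(4 + h) (G(h) = (h + h)/(h + 4) = (2*h)/(4 + h) = 2*h/(4 + h))
G(s(3, 0))*(2 + 124) = (2*(2*0)/(4 + 2*0))*(2 + 124) = (2*0/(4 + 0))*126 = (2*0/4)*126 = (2*0*(¼))*126 = 0*126 = 0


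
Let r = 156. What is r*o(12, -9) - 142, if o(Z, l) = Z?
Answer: 1730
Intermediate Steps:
r*o(12, -9) - 142 = 156*12 - 142 = 1872 - 142 = 1730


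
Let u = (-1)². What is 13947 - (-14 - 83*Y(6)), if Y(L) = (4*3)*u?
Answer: 14957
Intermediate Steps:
u = 1
Y(L) = 12 (Y(L) = (4*3)*1 = 12*1 = 12)
13947 - (-14 - 83*Y(6)) = 13947 - (-14 - 83*12) = 13947 - (-14 - 996) = 13947 - 1*(-1010) = 13947 + 1010 = 14957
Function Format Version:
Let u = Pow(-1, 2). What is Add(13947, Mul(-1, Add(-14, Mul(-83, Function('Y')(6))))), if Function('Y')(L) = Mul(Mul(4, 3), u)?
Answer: 14957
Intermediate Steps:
u = 1
Function('Y')(L) = 12 (Function('Y')(L) = Mul(Mul(4, 3), 1) = Mul(12, 1) = 12)
Add(13947, Mul(-1, Add(-14, Mul(-83, Function('Y')(6))))) = Add(13947, Mul(-1, Add(-14, Mul(-83, 12)))) = Add(13947, Mul(-1, Add(-14, -996))) = Add(13947, Mul(-1, -1010)) = Add(13947, 1010) = 14957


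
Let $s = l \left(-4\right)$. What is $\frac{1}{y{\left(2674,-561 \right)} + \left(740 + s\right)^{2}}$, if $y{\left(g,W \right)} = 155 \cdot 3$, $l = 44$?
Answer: $\frac{1}{318561} \approx 3.1391 \cdot 10^{-6}$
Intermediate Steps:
$y{\left(g,W \right)} = 465$
$s = -176$ ($s = 44 \left(-4\right) = -176$)
$\frac{1}{y{\left(2674,-561 \right)} + \left(740 + s\right)^{2}} = \frac{1}{465 + \left(740 - 176\right)^{2}} = \frac{1}{465 + 564^{2}} = \frac{1}{465 + 318096} = \frac{1}{318561}$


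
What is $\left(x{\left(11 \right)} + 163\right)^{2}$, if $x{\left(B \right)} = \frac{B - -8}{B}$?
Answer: $\frac{3283344}{121} \approx 27135.0$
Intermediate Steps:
$x{\left(B \right)} = \frac{8 + B}{B}$ ($x{\left(B \right)} = \frac{B + 8}{B} = \frac{8 + B}{B}$)
$\left(x{\left(11 \right)} + 163\right)^{2} = \left(\frac{8 + 11}{11} + 163\right)^{2} = \left(\frac{1}{11} \cdot 19 + 163\right)^{2} = \left(\frac{19}{11} + 163\right)^{2} = \left(\frac{1812}{11}\right)^{2} = \frac{3283344}{121}$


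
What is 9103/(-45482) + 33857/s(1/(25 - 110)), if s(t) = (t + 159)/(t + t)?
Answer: -1601393045/307321874 ≈ -5.2108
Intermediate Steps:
s(t) = (159 + t)/(2*t) (s(t) = (159 + t)/((2*t)) = (159 + t)*(1/(2*t)) = (159 + t)/(2*t))
9103/(-45482) + 33857/s(1/(25 - 110)) = 9103/(-45482) + 33857/(((159 + 1/(25 - 110))/(2*(1/(25 - 110))))) = 9103*(-1/45482) + 33857/(((159 + 1/(-85))/(2*(1/(-85))))) = -9103/45482 + 33857/(((159 - 1/85)/(2*(-1/85)))) = -9103/45482 + 33857/(((½)*(-85)*(13514/85))) = -9103/45482 + 33857/(-6757) = -9103/45482 + 33857*(-1/6757) = -9103/45482 - 33857/6757 = -1601393045/307321874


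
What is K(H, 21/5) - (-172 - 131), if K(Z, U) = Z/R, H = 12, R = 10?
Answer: 1521/5 ≈ 304.20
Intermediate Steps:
K(Z, U) = Z/10
K(H, 21/5) - (-172 - 131) = (⅒)*12 - (-172 - 131) = 6/5 - 1*(-303) = 6/5 + 303 = 1521/5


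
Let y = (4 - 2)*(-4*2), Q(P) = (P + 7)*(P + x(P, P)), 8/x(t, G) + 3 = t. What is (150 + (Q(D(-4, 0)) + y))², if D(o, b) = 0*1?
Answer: 119716/9 ≈ 13302.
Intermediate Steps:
x(t, G) = 8/(-3 + t)
D(o, b) = 0
Q(P) = (7 + P)*(P + 8/(-3 + P)) (Q(P) = (P + 7)*(P + 8/(-3 + P)) = (7 + P)*(P + 8/(-3 + P)))
y = -16 (y = 2*(-8) = -16)
(150 + (Q(D(-4, 0)) + y))² = (150 + ((56 + 8*0 + 0*(-3 + 0)*(7 + 0))/(-3 + 0) - 16))² = (150 + ((56 + 0 + 0*(-3)*7)/(-3) - 16))² = (150 + (-(56 + 0 + 0)/3 - 16))² = (150 + (-⅓*56 - 16))² = (150 + (-56/3 - 16))² = (150 - 104/3)² = (346/3)² = 119716/9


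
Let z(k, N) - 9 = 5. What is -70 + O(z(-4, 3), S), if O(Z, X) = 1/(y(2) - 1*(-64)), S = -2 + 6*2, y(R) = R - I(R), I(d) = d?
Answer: -4479/64 ≈ -69.984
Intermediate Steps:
z(k, N) = 14 (z(k, N) = 9 + 5 = 14)
y(R) = 0 (y(R) = R - R = 0)
S = 10 (S = -2 + 12 = 10)
O(Z, X) = 1/64 (O(Z, X) = 1/(0 - 1*(-64)) = 1/(0 + 64) = 1/64)
-70 + O(z(-4, 3), S) = -70 + 1/64 = -4479/64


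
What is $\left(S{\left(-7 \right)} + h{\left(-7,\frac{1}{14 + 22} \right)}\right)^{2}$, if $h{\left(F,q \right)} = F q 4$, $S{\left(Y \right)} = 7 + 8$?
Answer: $\frac{16384}{81} \approx 202.27$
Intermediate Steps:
$S{\left(Y \right)} = 15$
$h{\left(F,q \right)} = 4 F q$
$\left(S{\left(-7 \right)} + h{\left(-7,\frac{1}{14 + 22} \right)}\right)^{2} = \left(15 + 4 \left(-7\right) \frac{1}{14 + 22}\right)^{2} = \left(15 + 4 \left(-7\right) \frac{1}{36}\right)^{2} = \left(15 - \frac{7}{9}\right)^{2} = \left(\frac{128}{9}\right)^{2} = \frac{16384}{81}$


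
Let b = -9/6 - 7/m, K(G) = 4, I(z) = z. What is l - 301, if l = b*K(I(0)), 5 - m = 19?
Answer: -305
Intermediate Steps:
m = -14 (m = 5 - 1*19 = 5 - 19 = -14)
b = -1 (b = -9/6 - 7/(-14) = -9*⅙ - 7*(-1/14) = -3/2 + ½ = -1)
l = -4 (l = -1*4 = -4)
l - 301 = -4 - 301 = -305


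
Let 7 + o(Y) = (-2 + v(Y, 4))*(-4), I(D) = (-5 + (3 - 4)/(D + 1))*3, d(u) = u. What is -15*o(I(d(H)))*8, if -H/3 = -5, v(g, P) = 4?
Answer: 1800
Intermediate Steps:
H = 15 (H = -3*(-5) = 15)
I(D) = -15 - 3/(1 + D) (I(D) = (-5 - 1/(1 + D))*3 = -15 - 3/(1 + D))
o(Y) = -15 (o(Y) = -7 + (-2 + 4)*(-4) = -7 + 2*(-4) = -7 - 8 = -15)
-15*o(I(d(H)))*8 = -15*(-15)*8 = 225*8 = 1800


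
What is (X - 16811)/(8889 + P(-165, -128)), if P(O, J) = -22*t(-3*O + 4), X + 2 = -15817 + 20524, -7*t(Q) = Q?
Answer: -84742/73201 ≈ -1.1577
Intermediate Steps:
t(Q) = -Q/7
X = 4705 (X = -2 + (-15817 + 20524) = -2 + 4707 = 4705)
P(O, J) = 88/7 - 66*O/7 (P(O, J) = -(-22)*(-3*O + 4)/7 = -(-22)*(4 - 3*O)/7 = -22*(-4/7 + 3*O/7) = 88/7 - 66*O/7)
(X - 16811)/(8889 + P(-165, -128)) = (4705 - 16811)/(8889 + (88/7 - 66/7*(-165))) = -12106/(8889 + (88/7 + 10890/7)) = -12106/(8889 + 10978/7) = -12106/73201/7 = -12106*7/73201 = -84742/73201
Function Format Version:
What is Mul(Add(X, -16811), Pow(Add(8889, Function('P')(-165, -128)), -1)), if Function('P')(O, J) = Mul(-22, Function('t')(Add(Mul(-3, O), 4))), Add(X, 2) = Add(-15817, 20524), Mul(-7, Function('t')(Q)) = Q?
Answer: Rational(-84742, 73201) ≈ -1.1577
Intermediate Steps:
Function('t')(Q) = Mul(Rational(-1, 7), Q)
X = 4705 (X = Add(-2, Add(-15817, 20524)) = Add(-2, 4707) = 4705)
Function('P')(O, J) = Add(Rational(88, 7), Mul(Rational(-66, 7), O)) (Function('P')(O, J) = Mul(-22, Mul(Rational(-1, 7), Add(Mul(-3, O), 4))) = Mul(-22, Mul(Rational(-1, 7), Add(4, Mul(-3, O)))) = Mul(-22, Add(Rational(-4, 7), Mul(Rational(3, 7), O))) = Add(Rational(88, 7), Mul(Rational(-66, 7), O)))
Mul(Add(X, -16811), Pow(Add(8889, Function('P')(-165, -128)), -1)) = Mul(Add(4705, -16811), Pow(Add(8889, Add(Rational(88, 7), Mul(Rational(-66, 7), -165))), -1)) = Mul(-12106, Pow(Add(8889, Add(Rational(88, 7), Rational(10890, 7))), -1)) = Mul(-12106, Pow(Add(8889, Rational(10978, 7)), -1)) = Mul(-12106, Pow(Rational(73201, 7), -1)) = Mul(-12106, Rational(7, 73201)) = Rational(-84742, 73201)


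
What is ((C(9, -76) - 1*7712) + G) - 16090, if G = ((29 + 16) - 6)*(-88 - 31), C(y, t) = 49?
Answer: -28394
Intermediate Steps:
G = -4641 (G = (45 - 6)*(-119) = 39*(-119) = -4641)
((C(9, -76) - 1*7712) + G) - 16090 = ((49 - 1*7712) - 4641) - 16090 = ((49 - 7712) - 4641) - 16090 = (-7663 - 4641) - 16090 = -12304 - 16090 = -28394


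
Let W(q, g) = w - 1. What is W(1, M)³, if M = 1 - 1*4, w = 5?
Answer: 64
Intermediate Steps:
M = -3 (M = 1 - 4 = -3)
W(q, g) = 4 (W(q, g) = 5 - 1 = 4)
W(1, M)³ = 4³ = 64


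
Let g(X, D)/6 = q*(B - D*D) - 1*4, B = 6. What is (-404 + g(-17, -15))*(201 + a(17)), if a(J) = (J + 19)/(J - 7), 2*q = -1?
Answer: 234267/5 ≈ 46853.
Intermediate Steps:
q = -½ (q = (½)*(-1) = -½ ≈ -0.50000)
a(J) = (19 + J)/(-7 + J)
g(X, D) = -42 + 3*D² (g(X, D) = 6*(-(6 - D*D)/2 - 1*4) = 6*(-(6 - D²)/2 - 4) = 6*((-3 + D²/2) - 4) = 6*(-7 + D²/2) = -42 + 3*D²)
(-404 + g(-17, -15))*(201 + a(17)) = (-404 + (-42 + 3*(-15)²))*(201 + (19 + 17)/(-7 + 17)) = (-404 + (-42 + 3*225))*(201 + 36/10) = (-404 + (-42 + 675))*(201 + (⅒)*36) = (-404 + 633)*(201 + 18/5) = 229*(1023/5) = 234267/5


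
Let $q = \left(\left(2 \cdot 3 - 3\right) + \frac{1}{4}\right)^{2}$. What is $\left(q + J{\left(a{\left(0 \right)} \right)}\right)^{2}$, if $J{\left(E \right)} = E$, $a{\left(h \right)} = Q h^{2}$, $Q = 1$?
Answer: $\frac{28561}{256} \approx 111.57$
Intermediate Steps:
$a{\left(h \right)} = h^{2}$ ($a{\left(h \right)} = 1 h^{2} = h^{2}$)
$q = \frac{169}{16}$ ($q = \left(\left(6 - 3\right) + \frac{1}{4}\right)^{2} = \left(3 + \frac{1}{4}\right)^{2} = \left(\frac{13}{4}\right)^{2} = \frac{169}{16} \approx 10.563$)
$\left(q + J{\left(a{\left(0 \right)} \right)}\right)^{2} = \left(\frac{169}{16} + 0^{2}\right)^{2} = \left(\frac{169}{16} + 0\right)^{2} = \left(\frac{169}{16}\right)^{2} = \frac{28561}{256}$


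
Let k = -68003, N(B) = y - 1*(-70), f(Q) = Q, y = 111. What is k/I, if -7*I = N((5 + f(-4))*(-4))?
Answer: 476021/181 ≈ 2629.9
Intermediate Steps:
N(B) = 181 (N(B) = 111 - 1*(-70) = 111 + 70 = 181)
I = -181/7 (I = -1/7*181 = -181/7 ≈ -25.857)
k/I = -68003/(-181/7) = -68003*(-7/181) = 476021/181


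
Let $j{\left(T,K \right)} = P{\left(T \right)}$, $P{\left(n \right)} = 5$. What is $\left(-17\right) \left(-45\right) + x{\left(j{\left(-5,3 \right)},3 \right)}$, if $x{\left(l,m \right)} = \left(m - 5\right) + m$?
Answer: $766$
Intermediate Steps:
$j{\left(T,K \right)} = 5$
$x{\left(l,m \right)} = -5 + 2 m$ ($x{\left(l,m \right)} = \left(-5 + m\right) + m = -5 + 2 m$)
$\left(-17\right) \left(-45\right) + x{\left(j{\left(-5,3 \right)},3 \right)} = \left(-17\right) \left(-45\right) + \left(-5 + 2 \cdot 3\right) = 765 + \left(-5 + 6\right) = 765 + 1 = 766$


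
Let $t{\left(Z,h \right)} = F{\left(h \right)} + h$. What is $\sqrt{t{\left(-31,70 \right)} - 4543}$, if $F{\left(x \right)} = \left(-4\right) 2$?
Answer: $i \sqrt{4481} \approx 66.94 i$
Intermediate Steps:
$F{\left(x \right)} = -8$
$t{\left(Z,h \right)} = -8 + h$
$\sqrt{t{\left(-31,70 \right)} - 4543} = \sqrt{\left(-8 + 70\right) - 4543} = \sqrt{62 - 4543} = \sqrt{-4481} = i \sqrt{4481}$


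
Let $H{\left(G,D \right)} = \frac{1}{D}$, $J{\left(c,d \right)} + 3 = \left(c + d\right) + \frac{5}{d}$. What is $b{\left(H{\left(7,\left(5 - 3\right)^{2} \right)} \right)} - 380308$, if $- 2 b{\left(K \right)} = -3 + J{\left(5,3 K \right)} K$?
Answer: $- \frac{36509537}{96} \approx -3.8031 \cdot 10^{5}$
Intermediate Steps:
$J{\left(c,d \right)} = -3 + c + d + \frac{5}{d}$ ($J{\left(c,d \right)} = -3 + \left(\left(c + d\right) + \frac{5}{d}\right) = -3 + \left(c + d + \frac{5}{d}\right) = -3 + c + d + \frac{5}{d}$)
$b{\left(K \right)} = \frac{3}{2} - \frac{K \left(2 + 3 K + \frac{5}{3 K}\right)}{2}$ ($b{\left(K \right)} = - \frac{-3 + \left(-3 + 5 + 3 K + \frac{5}{3 K}\right) K}{2} = - \frac{-3 + \left(2 + 3 K + \frac{5}{3 K}\right) K}{2} = - \frac{-3 + K \left(2 + 3 K + \frac{5}{3 K}\right)}{2} = \frac{3}{2} - \frac{K \left(2 + 3 K + \frac{5}{3 K}\right)}{2}$)
$b{\left(H{\left(7,\left(5 - 3\right)^{2} \right)} \right)} - 380308 = \left(\frac{2}{3} - \frac{2 + \frac{3}{\left(5 - 3\right)^{2}}}{2 \left(5 - 3\right)^{2}}\right) - 380308 = \left(\frac{2}{3} - \frac{2 + \frac{3}{2^{2}}}{2 \cdot 2^{2}}\right) - 380308 = \left(\frac{2}{3} - \frac{2 + \frac{3}{4}}{2 \cdot 4}\right) - 380308 = \left(\frac{2}{3} - \frac{2 + 3 \cdot \frac{1}{4}}{8}\right) - 380308 = \left(\frac{2}{3} - \frac{2 + \frac{3}{4}}{8}\right) - 380308 = \left(\frac{2}{3} - \frac{1}{8} \cdot \frac{11}{4}\right) - 380308 = \left(\frac{2}{3} - \frac{11}{32}\right) - 380308 = \frac{31}{96} - 380308 = - \frac{36509537}{96}$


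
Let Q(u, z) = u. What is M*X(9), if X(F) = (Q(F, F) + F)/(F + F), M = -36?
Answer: -36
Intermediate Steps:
X(F) = 1 (X(F) = (F + F)/(F + F) = (2*F)/((2*F)) = (2*F)*(1/(2*F)) = 1)
M*X(9) = -36*1 = -36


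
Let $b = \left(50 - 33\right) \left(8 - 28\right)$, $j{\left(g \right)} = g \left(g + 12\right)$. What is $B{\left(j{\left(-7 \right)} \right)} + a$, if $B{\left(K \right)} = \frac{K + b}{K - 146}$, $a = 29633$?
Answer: $\frac{5363948}{181} \approx 29635.0$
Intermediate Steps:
$j{\left(g \right)} = g \left(12 + g\right)$
$b = -340$ ($b = 17 \left(-20\right) = -340$)
$B{\left(K \right)} = \frac{-340 + K}{-146 + K}$ ($B{\left(K \right)} = \frac{K - 340}{K - 146} = \frac{-340 + K}{-146 + K}$)
$B{\left(j{\left(-7 \right)} \right)} + a = \frac{-340 - 7 \left(12 - 7\right)}{-146 - 7 \left(12 - 7\right)} + 29633 = \frac{-340 - 35}{-146 - 35} + 29633 = \frac{1}{-181} \left(-375\right) + 29633 = \left(- \frac{1}{181}\right) \left(-375\right) + 29633 = \frac{375}{181} + 29633 = \frac{5363948}{181}$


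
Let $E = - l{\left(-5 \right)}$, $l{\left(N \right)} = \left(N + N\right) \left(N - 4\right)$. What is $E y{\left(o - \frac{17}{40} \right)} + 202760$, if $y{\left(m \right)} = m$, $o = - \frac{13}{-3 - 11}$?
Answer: $\frac{5676011}{28} \approx 2.0271 \cdot 10^{5}$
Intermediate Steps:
$o = \frac{13}{14}$ ($o = - \frac{13}{-14} = \left(-13\right) \left(- \frac{1}{14}\right) = \frac{13}{14} \approx 0.92857$)
$l{\left(N \right)} = 2 N \left(-4 + N\right)$
$E = -90$ ($E = - 2 \left(-5\right) \left(-4 - 5\right) = - 2 \left(-5\right) \left(-9\right) = \left(-1\right) 90 = -90$)
$E y{\left(o - \frac{17}{40} \right)} + 202760 = - 90 \left(\frac{13}{14} - \frac{17}{40}\right) + 202760 = \left(-90\right) \frac{141}{280} + 202760 = - \frac{1269}{28} + 202760 = \frac{5676011}{28}$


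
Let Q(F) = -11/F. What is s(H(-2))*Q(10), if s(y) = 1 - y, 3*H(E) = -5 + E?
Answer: -11/3 ≈ -3.6667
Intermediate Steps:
H(E) = -5/3 + E/3 (H(E) = (-5 + E)/3 = -5/3 + E/3)
s(H(-2))*Q(10) = (1 - (-5/3 + (1/3)*(-2)))*(-11/10) = (1 - (-5/3 - 2/3))*(-11*1/10) = (1 - 1*(-7/3))*(-11/10) = (1 + 7/3)*(-11/10) = (10/3)*(-11/10) = -11/3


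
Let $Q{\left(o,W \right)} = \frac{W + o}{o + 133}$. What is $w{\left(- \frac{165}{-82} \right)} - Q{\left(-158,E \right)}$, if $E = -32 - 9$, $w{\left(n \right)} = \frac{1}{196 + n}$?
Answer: $- \frac{3229113}{405925} \approx -7.9549$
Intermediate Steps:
$E = -41$ ($E = -32 - 9 = -41$)
$Q{\left(o,W \right)} = \frac{W + o}{133 + o}$
$w{\left(- \frac{165}{-82} \right)} - Q{\left(-158,E \right)} = \frac{1}{196 - \frac{165}{-82}} - \frac{-41 - 158}{133 - 158} = \frac{1}{196 - - \frac{165}{82}} - \frac{1}{-25} \left(-199\right) = \frac{1}{196 + \frac{165}{82}} - \left(- \frac{1}{25}\right) \left(-199\right) = \frac{1}{\frac{16237}{82}} - \frac{199}{25} = \frac{82}{16237} - \frac{199}{25} = - \frac{3229113}{405925}$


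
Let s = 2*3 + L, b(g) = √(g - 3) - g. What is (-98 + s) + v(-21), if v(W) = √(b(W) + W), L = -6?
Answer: -98 + (-24)^(¼) ≈ -96.435 + 1.5651*I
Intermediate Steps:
b(g) = √(-3 + g) - g
v(W) = (-3 + W)^(¼) (v(W) = √((√(-3 + W) - W) + W) = √(√(-3 + W)) = (-3 + W)^(¼))
s = 0 (s = 2*3 - 6 = 6 - 6 = 0)
(-98 + s) + v(-21) = (-98 + 0) + (-3 - 21)^(¼) = -98 + (-24)^(¼)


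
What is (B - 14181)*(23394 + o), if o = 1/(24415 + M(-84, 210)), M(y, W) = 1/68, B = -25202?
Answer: -1529604613022386/1660221 ≈ -9.2133e+8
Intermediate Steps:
M(y, W) = 1/68
o = 68/1660221 (o = 1/(24415 + 1/68) = 1/(1660221/68) = 68/1660221 ≈ 4.0958e-5)
(B - 14181)*(23394 + o) = (-25202 - 14181)*(23394 + 68/1660221) = -39383*38839210142/1660221 = -1529604613022386/1660221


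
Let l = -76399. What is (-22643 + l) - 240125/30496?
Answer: -3020624957/30496 ≈ -99050.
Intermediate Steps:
(-22643 + l) - 240125/30496 = (-22643 - 76399) - 240125/30496 = -99042 - 240125*1/30496 = -99042 - 240125/30496 = -3020624957/30496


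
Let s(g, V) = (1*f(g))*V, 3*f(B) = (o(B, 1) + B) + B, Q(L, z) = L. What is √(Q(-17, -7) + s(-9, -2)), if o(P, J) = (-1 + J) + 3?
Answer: I*√7 ≈ 2.6458*I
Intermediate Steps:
o(P, J) = 2 + J
f(B) = 1 + 2*B/3 (f(B) = (((2 + 1) + B) + B)/3 = ((3 + B) + B)/3 = (3 + 2*B)/3 = 1 + 2*B/3)
s(g, V) = V*(1 + 2*g/3) (s(g, V) = (1*(1 + 2*g/3))*V = (1 + 2*g/3)*V = V*(1 + 2*g/3))
√(Q(-17, -7) + s(-9, -2)) = √(-17 + (⅓)*(-2)*(3 + 2*(-9))) = √(-17 + (⅓)*(-2)*(3 - 18)) = √(-17 + (⅓)*(-2)*(-15)) = √(-17 + 10) = √(-7) = I*√7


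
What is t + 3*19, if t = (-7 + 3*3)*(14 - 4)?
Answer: 77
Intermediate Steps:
t = 20 (t = (-7 + 9)*10 = 2*10 = 20)
t + 3*19 = 20 + 3*19 = 20 + 57 = 77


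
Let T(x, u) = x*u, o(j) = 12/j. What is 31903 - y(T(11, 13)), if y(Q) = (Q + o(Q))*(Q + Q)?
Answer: -9019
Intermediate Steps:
T(x, u) = u*x
y(Q) = 2*Q*(Q + 12/Q) (y(Q) = (Q + 12/Q)*(Q + Q) = (Q + 12/Q)*(2*Q) = 2*Q*(Q + 12/Q))
31903 - y(T(11, 13)) = 31903 - (24 + 2*(13*11)²) = 31903 - (24 + 2*143²) = 31903 - (24 + 2*20449) = 31903 - (24 + 40898) = 31903 - 1*40922 = 31903 - 40922 = -9019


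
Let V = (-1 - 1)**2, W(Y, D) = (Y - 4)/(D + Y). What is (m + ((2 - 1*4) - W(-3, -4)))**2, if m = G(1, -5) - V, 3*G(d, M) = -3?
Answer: 64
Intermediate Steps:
W(Y, D) = (-4 + Y)/(D + Y)
G(d, M) = -1 (G(d, M) = (1/3)*(-3) = -1)
V = 4 (V = (-2)**2 = 4)
m = -5 (m = -1 - 1*4 = -1 - 4 = -5)
(m + ((2 - 1*4) - W(-3, -4)))**2 = (-5 + ((2 - 1*4) - (-4 - 3)/(-4 - 3)))**2 = (-5 + ((2 - 4) - (-7)/(-7)))**2 = (-5 + (-2 - (-1)*(-7)/7))**2 = (-5 + (-2 - 1*1))**2 = (-5 + (-2 - 1))**2 = (-5 - 3)**2 = (-8)**2 = 64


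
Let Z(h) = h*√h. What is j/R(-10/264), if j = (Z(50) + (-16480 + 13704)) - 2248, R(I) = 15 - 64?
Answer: 5024/49 - 250*√2/49 ≈ 95.315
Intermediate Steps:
Z(h) = h^(3/2)
R(I) = -49
j = -5024 + 250*√2 (j = (50^(3/2) + (-16480 + 13704)) - 2248 = (250*√2 - 2776) - 2248 = (-2776 + 250*√2) - 2248 = -5024 + 250*√2 ≈ -4670.4)
j/R(-10/264) = (-5024 + 250*√2)/(-49) = (-5024 + 250*√2)*(-1/49) = 5024/49 - 250*√2/49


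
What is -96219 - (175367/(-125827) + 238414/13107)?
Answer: -158713469300200/1649214489 ≈ -96236.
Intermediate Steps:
-96219 - (175367/(-125827) + 238414/13107) = -96219 - (175367*(-1/125827) + 238414*(1/13107)) = -96219 - (-175367/125827 + 238414/13107) = -96219 - 1*27700383109/1649214489 = -96219 - 27700383109/1649214489 = -158713469300200/1649214489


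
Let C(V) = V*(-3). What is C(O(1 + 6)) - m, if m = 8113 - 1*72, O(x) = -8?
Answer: -8017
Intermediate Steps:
C(V) = -3*V
m = 8041 (m = 8113 - 72 = 8041)
C(O(1 + 6)) - m = -3*(-8) - 1*8041 = 24 - 8041 = -8017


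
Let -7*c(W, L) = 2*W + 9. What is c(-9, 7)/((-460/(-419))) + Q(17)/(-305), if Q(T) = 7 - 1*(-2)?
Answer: 44847/39284 ≈ 1.1416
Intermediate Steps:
c(W, L) = -9/7 - 2*W/7 (c(W, L) = -(2*W + 9)/7 = -(9 + 2*W)/7 = -9/7 - 2*W/7)
Q(T) = 9 (Q(T) = 7 + 2 = 9)
c(-9, 7)/((-460/(-419))) + Q(17)/(-305) = (-9/7 - 2/7*(-9))/((-460/(-419))) + 9/(-305) = (-9/7 + 18/7)/((-460*(-1/419))) + 9*(-1/305) = 9/(7*(460/419)) - 9/305 = (9/7)*(419/460) - 9/305 = 3771/3220 - 9/305 = 44847/39284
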